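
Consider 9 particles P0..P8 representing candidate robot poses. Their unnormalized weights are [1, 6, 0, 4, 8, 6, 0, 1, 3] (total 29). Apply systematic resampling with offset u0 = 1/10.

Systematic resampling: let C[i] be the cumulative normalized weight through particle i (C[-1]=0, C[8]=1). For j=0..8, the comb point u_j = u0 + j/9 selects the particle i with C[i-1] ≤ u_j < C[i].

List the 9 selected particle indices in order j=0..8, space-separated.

1 1 3 4 4 5 5 7 8

C = [1/29, 7/29, 7/29, 11/29, 19/29, 25/29, 25/29, 26/29, 1]
j=0: u_0=1/10 ∈ [1/29, 7/29) → index 1
j=1: u_1=19/90 ∈ [1/29, 7/29) → index 1
j=2: u_2=29/90 ∈ [7/29, 11/29) → index 3
j=3: u_3=13/30 ∈ [11/29, 19/29) → index 4
j=4: u_4=49/90 ∈ [11/29, 19/29) → index 4
j=5: u_5=59/90 ∈ [19/29, 25/29) → index 5
j=6: u_6=23/30 ∈ [19/29, 25/29) → index 5
j=7: u_7=79/90 ∈ [25/29, 26/29) → index 7
j=8: u_8=89/90 ∈ [26/29, 1) → index 8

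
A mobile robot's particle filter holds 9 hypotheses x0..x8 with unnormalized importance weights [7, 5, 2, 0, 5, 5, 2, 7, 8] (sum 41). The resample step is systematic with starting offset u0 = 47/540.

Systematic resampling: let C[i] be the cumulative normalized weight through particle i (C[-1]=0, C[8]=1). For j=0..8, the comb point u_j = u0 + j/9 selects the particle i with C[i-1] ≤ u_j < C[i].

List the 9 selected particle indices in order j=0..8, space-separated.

C = [7/41, 12/41, 14/41, 14/41, 19/41, 24/41, 26/41, 33/41, 1]
j=0: u_0=47/540 ∈ [0, 7/41) → index 0
j=1: u_1=107/540 ∈ [7/41, 12/41) → index 1
j=2: u_2=167/540 ∈ [12/41, 14/41) → index 2
j=3: u_3=227/540 ∈ [14/41, 19/41) → index 4
j=4: u_4=287/540 ∈ [19/41, 24/41) → index 5
j=5: u_5=347/540 ∈ [26/41, 33/41) → index 7
j=6: u_6=407/540 ∈ [26/41, 33/41) → index 7
j=7: u_7=467/540 ∈ [33/41, 1) → index 8
j=8: u_8=527/540 ∈ [33/41, 1) → index 8

0 1 2 4 5 7 7 8 8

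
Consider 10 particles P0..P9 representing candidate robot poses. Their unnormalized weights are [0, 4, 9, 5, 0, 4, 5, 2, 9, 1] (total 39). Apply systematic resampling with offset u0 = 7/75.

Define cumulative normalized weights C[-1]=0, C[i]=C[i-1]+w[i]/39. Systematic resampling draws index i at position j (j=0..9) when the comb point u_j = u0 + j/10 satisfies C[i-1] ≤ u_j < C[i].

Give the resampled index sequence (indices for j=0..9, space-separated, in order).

C = [0, 4/39, 1/3, 6/13, 6/13, 22/39, 9/13, 29/39, 38/39, 1]
j=0: u_0=7/75 ∈ [0, 4/39) → index 1
j=1: u_1=29/150 ∈ [4/39, 1/3) → index 2
j=2: u_2=22/75 ∈ [4/39, 1/3) → index 2
j=3: u_3=59/150 ∈ [1/3, 6/13) → index 3
j=4: u_4=37/75 ∈ [6/13, 22/39) → index 5
j=5: u_5=89/150 ∈ [22/39, 9/13) → index 6
j=6: u_6=52/75 ∈ [9/13, 29/39) → index 7
j=7: u_7=119/150 ∈ [29/39, 38/39) → index 8
j=8: u_8=67/75 ∈ [29/39, 38/39) → index 8
j=9: u_9=149/150 ∈ [38/39, 1) → index 9

1 2 2 3 5 6 7 8 8 9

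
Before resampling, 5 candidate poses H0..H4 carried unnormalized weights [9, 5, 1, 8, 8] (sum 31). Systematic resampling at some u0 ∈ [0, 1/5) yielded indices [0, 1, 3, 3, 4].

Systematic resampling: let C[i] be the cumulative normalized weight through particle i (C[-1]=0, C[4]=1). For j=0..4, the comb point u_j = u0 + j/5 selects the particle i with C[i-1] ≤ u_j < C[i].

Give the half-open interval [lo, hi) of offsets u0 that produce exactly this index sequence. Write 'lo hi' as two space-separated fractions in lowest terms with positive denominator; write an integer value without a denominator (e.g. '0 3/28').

C = [9/31, 14/31, 15/31, 23/31, 1]
j=0 picked index 0: u0 ∈ [0, 9/31)
j=1 picked index 1: u0 ∈ [14/155, 39/155)
j=2 picked index 3: u0 ∈ [13/155, 53/155)
j=3 picked index 3: u0 ∈ [-18/155, 22/155)
j=4 picked index 4: u0 ∈ [-9/155, 1/5)
intersection: [14/155, 22/155)

14/155 22/155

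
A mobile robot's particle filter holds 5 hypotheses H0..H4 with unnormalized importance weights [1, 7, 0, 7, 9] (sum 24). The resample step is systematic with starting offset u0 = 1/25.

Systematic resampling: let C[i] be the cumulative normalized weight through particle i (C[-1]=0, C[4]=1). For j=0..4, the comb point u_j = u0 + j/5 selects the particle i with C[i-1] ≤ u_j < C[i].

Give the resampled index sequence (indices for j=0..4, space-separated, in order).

C = [1/24, 1/3, 1/3, 5/8, 1]
j=0: u_0=1/25 ∈ [0, 1/24) → index 0
j=1: u_1=6/25 ∈ [1/24, 1/3) → index 1
j=2: u_2=11/25 ∈ [1/3, 5/8) → index 3
j=3: u_3=16/25 ∈ [5/8, 1) → index 4
j=4: u_4=21/25 ∈ [5/8, 1) → index 4

0 1 3 4 4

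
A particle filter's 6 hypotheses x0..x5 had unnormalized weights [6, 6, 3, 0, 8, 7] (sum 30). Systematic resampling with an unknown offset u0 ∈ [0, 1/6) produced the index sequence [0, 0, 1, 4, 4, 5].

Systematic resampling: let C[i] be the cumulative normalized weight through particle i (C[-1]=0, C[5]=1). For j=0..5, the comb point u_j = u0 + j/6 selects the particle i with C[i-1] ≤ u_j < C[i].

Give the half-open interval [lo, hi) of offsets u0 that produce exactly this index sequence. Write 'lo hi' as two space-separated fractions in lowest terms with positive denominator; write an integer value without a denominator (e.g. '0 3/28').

0 1/30

C = [1/5, 2/5, 1/2, 1/2, 23/30, 1]
j=0 picked index 0: u0 ∈ [0, 1/5)
j=1 picked index 0: u0 ∈ [-1/6, 1/30)
j=2 picked index 1: u0 ∈ [-2/15, 1/15)
j=3 picked index 4: u0 ∈ [0, 4/15)
j=4 picked index 4: u0 ∈ [-1/6, 1/10)
j=5 picked index 5: u0 ∈ [-1/15, 1/6)
intersection: [0, 1/30)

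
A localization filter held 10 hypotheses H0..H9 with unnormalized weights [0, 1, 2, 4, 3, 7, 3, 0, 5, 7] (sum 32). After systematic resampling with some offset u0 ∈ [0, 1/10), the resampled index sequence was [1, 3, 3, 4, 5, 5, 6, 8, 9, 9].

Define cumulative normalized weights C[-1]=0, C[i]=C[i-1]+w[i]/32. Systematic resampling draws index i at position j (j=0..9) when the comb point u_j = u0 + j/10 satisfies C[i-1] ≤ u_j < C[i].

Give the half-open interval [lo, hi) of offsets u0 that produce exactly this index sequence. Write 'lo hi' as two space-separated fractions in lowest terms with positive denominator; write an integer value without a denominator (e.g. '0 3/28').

C = [0, 1/32, 3/32, 7/32, 5/16, 17/32, 5/8, 5/8, 25/32, 1]
j=0 picked index 1: u0 ∈ [0, 1/32)
j=1 picked index 3: u0 ∈ [-1/160, 19/160)
j=2 picked index 3: u0 ∈ [-17/160, 3/160)
j=3 picked index 4: u0 ∈ [-13/160, 1/80)
j=4 picked index 5: u0 ∈ [-7/80, 21/160)
j=5 picked index 5: u0 ∈ [-3/16, 1/32)
j=6 picked index 6: u0 ∈ [-11/160, 1/40)
j=7 picked index 8: u0 ∈ [-3/40, 13/160)
j=8 picked index 9: u0 ∈ [-3/160, 1/5)
j=9 picked index 9: u0 ∈ [-19/160, 1/10)
intersection: [0, 1/80)

0 1/80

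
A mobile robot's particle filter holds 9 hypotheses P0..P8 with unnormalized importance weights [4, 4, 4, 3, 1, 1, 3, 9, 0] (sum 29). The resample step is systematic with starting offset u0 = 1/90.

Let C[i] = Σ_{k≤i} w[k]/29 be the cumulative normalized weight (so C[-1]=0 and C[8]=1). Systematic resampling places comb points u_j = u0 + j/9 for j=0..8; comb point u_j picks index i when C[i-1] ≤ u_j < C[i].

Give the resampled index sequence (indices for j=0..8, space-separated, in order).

C = [4/29, 8/29, 12/29, 15/29, 16/29, 17/29, 20/29, 1, 1]
j=0: u_0=1/90 ∈ [0, 4/29) → index 0
j=1: u_1=11/90 ∈ [0, 4/29) → index 0
j=2: u_2=7/30 ∈ [4/29, 8/29) → index 1
j=3: u_3=31/90 ∈ [8/29, 12/29) → index 2
j=4: u_4=41/90 ∈ [12/29, 15/29) → index 3
j=5: u_5=17/30 ∈ [16/29, 17/29) → index 5
j=6: u_6=61/90 ∈ [17/29, 20/29) → index 6
j=7: u_7=71/90 ∈ [20/29, 1) → index 7
j=8: u_8=9/10 ∈ [20/29, 1) → index 7

0 0 1 2 3 5 6 7 7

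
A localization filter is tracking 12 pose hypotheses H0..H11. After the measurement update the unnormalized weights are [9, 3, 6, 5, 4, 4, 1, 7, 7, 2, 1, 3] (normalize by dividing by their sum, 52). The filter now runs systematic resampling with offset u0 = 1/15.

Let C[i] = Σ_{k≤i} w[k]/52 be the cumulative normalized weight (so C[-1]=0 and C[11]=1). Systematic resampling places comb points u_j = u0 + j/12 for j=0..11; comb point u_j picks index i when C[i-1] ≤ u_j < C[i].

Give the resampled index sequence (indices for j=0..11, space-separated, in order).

0 0 2 2 3 4 5 7 7 8 9 11

C = [9/52, 3/13, 9/26, 23/52, 27/52, 31/52, 8/13, 3/4, 23/26, 12/13, 49/52, 1]
j=0: u_0=1/15 ∈ [0, 9/52) → index 0
j=1: u_1=3/20 ∈ [0, 9/52) → index 0
j=2: u_2=7/30 ∈ [3/13, 9/26) → index 2
j=3: u_3=19/60 ∈ [3/13, 9/26) → index 2
j=4: u_4=2/5 ∈ [9/26, 23/52) → index 3
j=5: u_5=29/60 ∈ [23/52, 27/52) → index 4
j=6: u_6=17/30 ∈ [27/52, 31/52) → index 5
j=7: u_7=13/20 ∈ [8/13, 3/4) → index 7
j=8: u_8=11/15 ∈ [8/13, 3/4) → index 7
j=9: u_9=49/60 ∈ [3/4, 23/26) → index 8
j=10: u_10=9/10 ∈ [23/26, 12/13) → index 9
j=11: u_11=59/60 ∈ [49/52, 1) → index 11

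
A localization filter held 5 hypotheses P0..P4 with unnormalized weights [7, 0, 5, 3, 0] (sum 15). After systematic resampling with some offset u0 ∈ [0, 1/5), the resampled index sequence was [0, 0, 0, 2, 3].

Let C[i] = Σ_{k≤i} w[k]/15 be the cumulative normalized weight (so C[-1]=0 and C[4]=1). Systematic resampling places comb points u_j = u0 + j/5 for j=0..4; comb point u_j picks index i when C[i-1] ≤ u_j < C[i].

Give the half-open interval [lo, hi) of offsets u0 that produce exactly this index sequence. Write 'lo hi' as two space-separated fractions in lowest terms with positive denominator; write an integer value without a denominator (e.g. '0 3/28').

0 1/15

C = [7/15, 7/15, 4/5, 1, 1]
j=0 picked index 0: u0 ∈ [0, 7/15)
j=1 picked index 0: u0 ∈ [-1/5, 4/15)
j=2 picked index 0: u0 ∈ [-2/5, 1/15)
j=3 picked index 2: u0 ∈ [-2/15, 1/5)
j=4 picked index 3: u0 ∈ [0, 1/5)
intersection: [0, 1/15)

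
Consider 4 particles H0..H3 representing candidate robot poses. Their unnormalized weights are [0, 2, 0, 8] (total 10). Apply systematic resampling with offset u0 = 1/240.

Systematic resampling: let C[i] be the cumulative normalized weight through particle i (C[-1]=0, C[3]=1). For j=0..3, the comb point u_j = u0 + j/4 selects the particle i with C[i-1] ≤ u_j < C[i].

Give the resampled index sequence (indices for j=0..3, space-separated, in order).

C = [0, 1/5, 1/5, 1]
j=0: u_0=1/240 ∈ [0, 1/5) → index 1
j=1: u_1=61/240 ∈ [1/5, 1) → index 3
j=2: u_2=121/240 ∈ [1/5, 1) → index 3
j=3: u_3=181/240 ∈ [1/5, 1) → index 3

1 3 3 3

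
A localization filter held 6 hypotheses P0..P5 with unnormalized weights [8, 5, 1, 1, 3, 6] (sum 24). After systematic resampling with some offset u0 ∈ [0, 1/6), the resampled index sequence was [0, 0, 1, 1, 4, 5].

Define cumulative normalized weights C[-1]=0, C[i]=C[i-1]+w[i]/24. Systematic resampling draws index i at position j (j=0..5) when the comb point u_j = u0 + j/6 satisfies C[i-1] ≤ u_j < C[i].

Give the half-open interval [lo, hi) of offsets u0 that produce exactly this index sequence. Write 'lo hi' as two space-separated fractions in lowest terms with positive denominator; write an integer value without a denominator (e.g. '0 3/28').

C = [1/3, 13/24, 7/12, 5/8, 3/4, 1]
j=0 picked index 0: u0 ∈ [0, 1/3)
j=1 picked index 0: u0 ∈ [-1/6, 1/6)
j=2 picked index 1: u0 ∈ [0, 5/24)
j=3 picked index 1: u0 ∈ [-1/6, 1/24)
j=4 picked index 4: u0 ∈ [-1/24, 1/12)
j=5 picked index 5: u0 ∈ [-1/12, 1/6)
intersection: [0, 1/24)

0 1/24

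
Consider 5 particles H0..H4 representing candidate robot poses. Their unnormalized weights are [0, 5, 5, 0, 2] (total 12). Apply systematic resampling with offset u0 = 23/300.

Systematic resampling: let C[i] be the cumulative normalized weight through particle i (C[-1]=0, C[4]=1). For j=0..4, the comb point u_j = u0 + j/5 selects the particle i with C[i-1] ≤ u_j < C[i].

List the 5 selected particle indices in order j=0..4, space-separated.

C = [0, 5/12, 5/6, 5/6, 1]
j=0: u_0=23/300 ∈ [0, 5/12) → index 1
j=1: u_1=83/300 ∈ [0, 5/12) → index 1
j=2: u_2=143/300 ∈ [5/12, 5/6) → index 2
j=3: u_3=203/300 ∈ [5/12, 5/6) → index 2
j=4: u_4=263/300 ∈ [5/6, 1) → index 4

1 1 2 2 4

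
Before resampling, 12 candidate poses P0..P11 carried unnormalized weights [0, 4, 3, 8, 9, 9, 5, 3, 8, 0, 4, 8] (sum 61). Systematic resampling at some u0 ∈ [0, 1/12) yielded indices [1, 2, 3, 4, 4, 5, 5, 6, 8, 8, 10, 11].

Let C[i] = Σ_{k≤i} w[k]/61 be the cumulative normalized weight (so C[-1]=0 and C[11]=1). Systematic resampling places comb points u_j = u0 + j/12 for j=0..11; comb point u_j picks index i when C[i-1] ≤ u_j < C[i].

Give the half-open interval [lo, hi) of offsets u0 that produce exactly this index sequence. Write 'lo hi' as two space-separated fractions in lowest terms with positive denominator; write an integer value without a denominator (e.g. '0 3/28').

1/183 23/732

C = [0, 4/61, 7/61, 15/61, 24/61, 33/61, 38/61, 41/61, 49/61, 49/61, 53/61, 1]
j=0 picked index 1: u0 ∈ [0, 4/61)
j=1 picked index 2: u0 ∈ [-13/732, 23/732)
j=2 picked index 3: u0 ∈ [-19/366, 29/366)
j=3 picked index 4: u0 ∈ [-1/244, 35/244)
j=4 picked index 4: u0 ∈ [-16/183, 11/183)
j=5 picked index 5: u0 ∈ [-17/732, 91/732)
j=6 picked index 5: u0 ∈ [-13/122, 5/122)
j=7 picked index 6: u0 ∈ [-31/732, 29/732)
j=8 picked index 8: u0 ∈ [1/183, 25/183)
j=9 picked index 8: u0 ∈ [-19/244, 13/244)
j=10 picked index 10: u0 ∈ [-11/366, 13/366)
j=11 picked index 11: u0 ∈ [-35/732, 1/12)
intersection: [1/183, 23/732)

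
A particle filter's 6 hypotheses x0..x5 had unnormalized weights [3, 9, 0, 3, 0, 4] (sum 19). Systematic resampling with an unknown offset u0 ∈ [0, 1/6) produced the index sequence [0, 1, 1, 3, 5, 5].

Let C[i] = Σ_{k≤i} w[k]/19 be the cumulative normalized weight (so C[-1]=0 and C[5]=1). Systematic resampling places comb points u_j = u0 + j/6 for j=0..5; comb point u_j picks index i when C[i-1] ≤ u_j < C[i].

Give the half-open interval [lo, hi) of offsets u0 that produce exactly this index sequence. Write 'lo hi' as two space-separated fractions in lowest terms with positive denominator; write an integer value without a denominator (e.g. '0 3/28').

5/38 3/19

C = [3/19, 12/19, 12/19, 15/19, 15/19, 1]
j=0 picked index 0: u0 ∈ [0, 3/19)
j=1 picked index 1: u0 ∈ [-1/114, 53/114)
j=2 picked index 1: u0 ∈ [-10/57, 17/57)
j=3 picked index 3: u0 ∈ [5/38, 11/38)
j=4 picked index 5: u0 ∈ [7/57, 1/3)
j=5 picked index 5: u0 ∈ [-5/114, 1/6)
intersection: [5/38, 3/19)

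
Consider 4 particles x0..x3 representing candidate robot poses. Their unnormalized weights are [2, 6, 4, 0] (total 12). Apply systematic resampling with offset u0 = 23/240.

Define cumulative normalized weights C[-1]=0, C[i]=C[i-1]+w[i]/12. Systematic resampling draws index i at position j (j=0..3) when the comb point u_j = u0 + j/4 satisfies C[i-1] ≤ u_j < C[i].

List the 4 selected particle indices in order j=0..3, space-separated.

C = [1/6, 2/3, 1, 1]
j=0: u_0=23/240 ∈ [0, 1/6) → index 0
j=1: u_1=83/240 ∈ [1/6, 2/3) → index 1
j=2: u_2=143/240 ∈ [1/6, 2/3) → index 1
j=3: u_3=203/240 ∈ [2/3, 1) → index 2

0 1 1 2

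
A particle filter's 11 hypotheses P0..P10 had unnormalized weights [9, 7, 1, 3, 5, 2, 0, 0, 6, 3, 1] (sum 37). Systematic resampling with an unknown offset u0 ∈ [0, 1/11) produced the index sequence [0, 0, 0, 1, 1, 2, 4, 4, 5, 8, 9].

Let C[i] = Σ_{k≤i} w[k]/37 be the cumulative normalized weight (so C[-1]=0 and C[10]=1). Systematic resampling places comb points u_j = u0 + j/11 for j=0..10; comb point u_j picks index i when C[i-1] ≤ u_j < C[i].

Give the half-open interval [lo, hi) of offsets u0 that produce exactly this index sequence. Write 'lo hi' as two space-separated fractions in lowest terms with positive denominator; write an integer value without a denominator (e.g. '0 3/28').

0 1/407

C = [9/37, 16/37, 17/37, 20/37, 25/37, 27/37, 27/37, 27/37, 33/37, 36/37, 1]
j=0 picked index 0: u0 ∈ [0, 9/37)
j=1 picked index 0: u0 ∈ [-1/11, 62/407)
j=2 picked index 0: u0 ∈ [-2/11, 25/407)
j=3 picked index 1: u0 ∈ [-12/407, 65/407)
j=4 picked index 1: u0 ∈ [-49/407, 28/407)
j=5 picked index 2: u0 ∈ [-9/407, 2/407)
j=6 picked index 4: u0 ∈ [-2/407, 53/407)
j=7 picked index 4: u0 ∈ [-39/407, 16/407)
j=8 picked index 5: u0 ∈ [-21/407, 1/407)
j=9 picked index 8: u0 ∈ [-36/407, 30/407)
j=10 picked index 9: u0 ∈ [-7/407, 26/407)
intersection: [0, 1/407)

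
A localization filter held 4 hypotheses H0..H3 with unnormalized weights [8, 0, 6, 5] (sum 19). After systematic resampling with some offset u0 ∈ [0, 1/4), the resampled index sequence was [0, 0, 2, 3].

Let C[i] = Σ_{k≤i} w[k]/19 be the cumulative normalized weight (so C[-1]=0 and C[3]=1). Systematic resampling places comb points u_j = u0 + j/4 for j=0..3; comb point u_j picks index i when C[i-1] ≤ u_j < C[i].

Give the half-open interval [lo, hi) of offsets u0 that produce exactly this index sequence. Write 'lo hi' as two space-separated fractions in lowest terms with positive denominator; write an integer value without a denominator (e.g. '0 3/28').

C = [8/19, 8/19, 14/19, 1]
j=0 picked index 0: u0 ∈ [0, 8/19)
j=1 picked index 0: u0 ∈ [-1/4, 13/76)
j=2 picked index 2: u0 ∈ [-3/38, 9/38)
j=3 picked index 3: u0 ∈ [-1/76, 1/4)
intersection: [0, 13/76)

0 13/76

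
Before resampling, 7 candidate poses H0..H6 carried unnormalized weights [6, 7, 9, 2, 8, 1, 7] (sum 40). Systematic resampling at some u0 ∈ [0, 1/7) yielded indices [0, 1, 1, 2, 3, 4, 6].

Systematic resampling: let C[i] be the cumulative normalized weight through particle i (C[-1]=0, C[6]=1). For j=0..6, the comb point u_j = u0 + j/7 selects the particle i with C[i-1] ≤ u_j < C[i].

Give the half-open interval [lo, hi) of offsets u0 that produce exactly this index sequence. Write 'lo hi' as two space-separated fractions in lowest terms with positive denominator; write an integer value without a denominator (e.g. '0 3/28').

C = [3/20, 13/40, 11/20, 3/5, 4/5, 33/40, 1]
j=0 picked index 0: u0 ∈ [0, 3/20)
j=1 picked index 1: u0 ∈ [1/140, 51/280)
j=2 picked index 1: u0 ∈ [-19/140, 11/280)
j=3 picked index 2: u0 ∈ [-29/280, 17/140)
j=4 picked index 3: u0 ∈ [-3/140, 1/35)
j=5 picked index 4: u0 ∈ [-4/35, 3/35)
j=6 picked index 6: u0 ∈ [-9/280, 1/7)
intersection: [1/140, 1/35)

1/140 1/35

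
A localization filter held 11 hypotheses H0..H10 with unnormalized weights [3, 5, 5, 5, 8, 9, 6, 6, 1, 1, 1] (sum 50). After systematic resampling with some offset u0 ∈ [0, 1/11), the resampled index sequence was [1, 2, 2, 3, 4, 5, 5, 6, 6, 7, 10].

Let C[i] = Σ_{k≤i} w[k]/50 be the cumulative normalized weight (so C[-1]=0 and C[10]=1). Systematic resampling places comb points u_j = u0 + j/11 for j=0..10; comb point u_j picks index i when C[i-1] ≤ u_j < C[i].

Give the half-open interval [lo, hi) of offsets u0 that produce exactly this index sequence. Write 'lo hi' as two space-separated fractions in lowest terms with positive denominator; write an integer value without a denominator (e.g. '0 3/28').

C = [3/50, 4/25, 13/50, 9/25, 13/25, 7/10, 41/50, 47/50, 24/25, 49/50, 1]
j=0 picked index 1: u0 ∈ [3/50, 4/25)
j=1 picked index 2: u0 ∈ [19/275, 93/550)
j=2 picked index 2: u0 ∈ [-6/275, 43/550)
j=3 picked index 3: u0 ∈ [-7/550, 24/275)
j=4 picked index 4: u0 ∈ [-1/275, 43/275)
j=5 picked index 5: u0 ∈ [18/275, 27/110)
j=6 picked index 5: u0 ∈ [-7/275, 17/110)
j=7 picked index 6: u0 ∈ [7/110, 101/550)
j=8 picked index 6: u0 ∈ [-3/110, 51/550)
j=9 picked index 7: u0 ∈ [1/550, 67/550)
j=10 picked index 10: u0 ∈ [39/550, 1/11)
intersection: [39/550, 43/550)

39/550 43/550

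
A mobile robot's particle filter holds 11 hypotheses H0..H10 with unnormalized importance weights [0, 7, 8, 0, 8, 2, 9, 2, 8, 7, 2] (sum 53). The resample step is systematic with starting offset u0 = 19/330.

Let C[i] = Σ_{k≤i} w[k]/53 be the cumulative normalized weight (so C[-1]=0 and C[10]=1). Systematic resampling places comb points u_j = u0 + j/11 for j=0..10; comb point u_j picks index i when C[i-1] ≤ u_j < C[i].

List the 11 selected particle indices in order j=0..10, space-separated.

1 2 2 4 4 6 6 8 8 9 10

C = [0, 7/53, 15/53, 15/53, 23/53, 25/53, 34/53, 36/53, 44/53, 51/53, 1]
j=0: u_0=19/330 ∈ [0, 7/53) → index 1
j=1: u_1=49/330 ∈ [7/53, 15/53) → index 2
j=2: u_2=79/330 ∈ [7/53, 15/53) → index 2
j=3: u_3=109/330 ∈ [15/53, 23/53) → index 4
j=4: u_4=139/330 ∈ [15/53, 23/53) → index 4
j=5: u_5=169/330 ∈ [25/53, 34/53) → index 6
j=6: u_6=199/330 ∈ [25/53, 34/53) → index 6
j=7: u_7=229/330 ∈ [36/53, 44/53) → index 8
j=8: u_8=259/330 ∈ [36/53, 44/53) → index 8
j=9: u_9=289/330 ∈ [44/53, 51/53) → index 9
j=10: u_10=29/30 ∈ [51/53, 1) → index 10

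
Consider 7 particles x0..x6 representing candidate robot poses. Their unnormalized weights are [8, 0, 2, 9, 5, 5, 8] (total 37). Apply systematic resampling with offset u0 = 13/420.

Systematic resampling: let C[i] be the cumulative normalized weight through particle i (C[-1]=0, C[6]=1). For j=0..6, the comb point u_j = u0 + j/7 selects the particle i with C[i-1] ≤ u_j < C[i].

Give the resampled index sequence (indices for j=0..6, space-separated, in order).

0 0 3 3 4 5 6

C = [8/37, 8/37, 10/37, 19/37, 24/37, 29/37, 1]
j=0: u_0=13/420 ∈ [0, 8/37) → index 0
j=1: u_1=73/420 ∈ [0, 8/37) → index 0
j=2: u_2=19/60 ∈ [10/37, 19/37) → index 3
j=3: u_3=193/420 ∈ [10/37, 19/37) → index 3
j=4: u_4=253/420 ∈ [19/37, 24/37) → index 4
j=5: u_5=313/420 ∈ [24/37, 29/37) → index 5
j=6: u_6=373/420 ∈ [29/37, 1) → index 6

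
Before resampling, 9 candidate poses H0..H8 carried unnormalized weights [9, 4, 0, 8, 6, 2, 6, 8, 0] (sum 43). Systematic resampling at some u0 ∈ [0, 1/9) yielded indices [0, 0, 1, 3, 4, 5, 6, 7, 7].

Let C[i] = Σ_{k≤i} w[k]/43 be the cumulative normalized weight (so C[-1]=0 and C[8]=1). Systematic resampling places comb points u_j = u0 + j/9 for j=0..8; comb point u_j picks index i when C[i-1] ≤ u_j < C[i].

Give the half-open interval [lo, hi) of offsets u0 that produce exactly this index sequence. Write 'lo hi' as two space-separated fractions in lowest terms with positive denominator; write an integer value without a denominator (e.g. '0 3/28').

28/387 31/387

C = [9/43, 13/43, 13/43, 21/43, 27/43, 29/43, 35/43, 1, 1]
j=0 picked index 0: u0 ∈ [0, 9/43)
j=1 picked index 0: u0 ∈ [-1/9, 38/387)
j=2 picked index 1: u0 ∈ [-5/387, 31/387)
j=3 picked index 3: u0 ∈ [-4/129, 20/129)
j=4 picked index 4: u0 ∈ [17/387, 71/387)
j=5 picked index 5: u0 ∈ [28/387, 46/387)
j=6 picked index 6: u0 ∈ [1/129, 19/129)
j=7 picked index 7: u0 ∈ [14/387, 2/9)
j=8 picked index 7: u0 ∈ [-29/387, 1/9)
intersection: [28/387, 31/387)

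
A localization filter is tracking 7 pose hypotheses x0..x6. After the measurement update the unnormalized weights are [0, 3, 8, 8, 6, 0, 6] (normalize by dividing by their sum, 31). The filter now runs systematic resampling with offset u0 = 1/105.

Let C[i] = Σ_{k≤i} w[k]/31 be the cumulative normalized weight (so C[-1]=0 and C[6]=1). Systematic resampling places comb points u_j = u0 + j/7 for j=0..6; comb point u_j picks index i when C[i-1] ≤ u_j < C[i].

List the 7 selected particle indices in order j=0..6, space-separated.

1 2 2 3 3 4 6

C = [0, 3/31, 11/31, 19/31, 25/31, 25/31, 1]
j=0: u_0=1/105 ∈ [0, 3/31) → index 1
j=1: u_1=16/105 ∈ [3/31, 11/31) → index 2
j=2: u_2=31/105 ∈ [3/31, 11/31) → index 2
j=3: u_3=46/105 ∈ [11/31, 19/31) → index 3
j=4: u_4=61/105 ∈ [11/31, 19/31) → index 3
j=5: u_5=76/105 ∈ [19/31, 25/31) → index 4
j=6: u_6=13/15 ∈ [25/31, 1) → index 6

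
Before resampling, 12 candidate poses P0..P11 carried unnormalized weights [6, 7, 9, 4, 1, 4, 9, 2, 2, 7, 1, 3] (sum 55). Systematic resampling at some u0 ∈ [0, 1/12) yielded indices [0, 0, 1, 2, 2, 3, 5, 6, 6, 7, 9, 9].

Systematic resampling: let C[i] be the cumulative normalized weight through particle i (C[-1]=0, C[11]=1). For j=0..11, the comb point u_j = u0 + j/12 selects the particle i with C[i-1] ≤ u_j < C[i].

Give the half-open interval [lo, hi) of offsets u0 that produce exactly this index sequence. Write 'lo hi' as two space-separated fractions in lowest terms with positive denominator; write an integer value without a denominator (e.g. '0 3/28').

0 7/660

C = [6/55, 13/55, 2/5, 26/55, 27/55, 31/55, 8/11, 42/55, 4/5, 51/55, 52/55, 1]
j=0 picked index 0: u0 ∈ [0, 6/55)
j=1 picked index 0: u0 ∈ [-1/12, 17/660)
j=2 picked index 1: u0 ∈ [-19/330, 23/330)
j=3 picked index 2: u0 ∈ [-3/220, 3/20)
j=4 picked index 2: u0 ∈ [-16/165, 1/15)
j=5 picked index 3: u0 ∈ [-1/60, 37/660)
j=6 picked index 5: u0 ∈ [-1/110, 7/110)
j=7 picked index 6: u0 ∈ [-13/660, 19/132)
j=8 picked index 6: u0 ∈ [-17/165, 2/33)
j=9 picked index 7: u0 ∈ [-1/44, 3/220)
j=10 picked index 9: u0 ∈ [-1/30, 31/330)
j=11 picked index 9: u0 ∈ [-7/60, 7/660)
intersection: [0, 7/660)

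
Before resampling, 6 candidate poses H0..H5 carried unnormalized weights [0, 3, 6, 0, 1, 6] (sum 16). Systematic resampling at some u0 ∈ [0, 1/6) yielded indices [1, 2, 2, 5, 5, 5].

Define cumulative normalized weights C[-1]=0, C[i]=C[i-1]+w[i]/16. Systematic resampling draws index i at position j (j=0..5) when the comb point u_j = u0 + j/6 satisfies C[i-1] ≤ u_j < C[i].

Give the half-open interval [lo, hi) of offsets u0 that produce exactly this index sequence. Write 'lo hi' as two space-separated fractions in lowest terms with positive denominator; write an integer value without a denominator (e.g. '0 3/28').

1/8 1/6

C = [0, 3/16, 9/16, 9/16, 5/8, 1]
j=0 picked index 1: u0 ∈ [0, 3/16)
j=1 picked index 2: u0 ∈ [1/48, 19/48)
j=2 picked index 2: u0 ∈ [-7/48, 11/48)
j=3 picked index 5: u0 ∈ [1/8, 1/2)
j=4 picked index 5: u0 ∈ [-1/24, 1/3)
j=5 picked index 5: u0 ∈ [-5/24, 1/6)
intersection: [1/8, 1/6)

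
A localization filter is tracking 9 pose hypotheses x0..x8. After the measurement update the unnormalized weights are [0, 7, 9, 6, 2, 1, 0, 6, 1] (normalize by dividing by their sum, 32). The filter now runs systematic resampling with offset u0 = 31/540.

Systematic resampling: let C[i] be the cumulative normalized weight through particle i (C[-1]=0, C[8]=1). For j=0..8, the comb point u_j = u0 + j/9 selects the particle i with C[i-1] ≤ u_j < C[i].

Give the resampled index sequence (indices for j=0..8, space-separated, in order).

1 1 2 2 3 3 4 7 7

C = [0, 7/32, 1/2, 11/16, 3/4, 25/32, 25/32, 31/32, 1]
j=0: u_0=31/540 ∈ [0, 7/32) → index 1
j=1: u_1=91/540 ∈ [0, 7/32) → index 1
j=2: u_2=151/540 ∈ [7/32, 1/2) → index 2
j=3: u_3=211/540 ∈ [7/32, 1/2) → index 2
j=4: u_4=271/540 ∈ [1/2, 11/16) → index 3
j=5: u_5=331/540 ∈ [1/2, 11/16) → index 3
j=6: u_6=391/540 ∈ [11/16, 3/4) → index 4
j=7: u_7=451/540 ∈ [25/32, 31/32) → index 7
j=8: u_8=511/540 ∈ [25/32, 31/32) → index 7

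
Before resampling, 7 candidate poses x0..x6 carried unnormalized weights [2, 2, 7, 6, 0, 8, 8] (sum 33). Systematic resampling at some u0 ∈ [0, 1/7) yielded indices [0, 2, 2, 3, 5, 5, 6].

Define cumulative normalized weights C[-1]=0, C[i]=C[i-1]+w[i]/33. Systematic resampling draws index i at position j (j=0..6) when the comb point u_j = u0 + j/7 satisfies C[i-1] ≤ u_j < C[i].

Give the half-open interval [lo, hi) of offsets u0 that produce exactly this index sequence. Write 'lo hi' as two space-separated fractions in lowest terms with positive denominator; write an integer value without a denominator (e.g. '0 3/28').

C = [2/33, 4/33, 1/3, 17/33, 17/33, 25/33, 1]
j=0 picked index 0: u0 ∈ [0, 2/33)
j=1 picked index 2: u0 ∈ [-5/231, 4/21)
j=2 picked index 2: u0 ∈ [-38/231, 1/21)
j=3 picked index 3: u0 ∈ [-2/21, 20/231)
j=4 picked index 5: u0 ∈ [-13/231, 43/231)
j=5 picked index 5: u0 ∈ [-46/231, 10/231)
j=6 picked index 6: u0 ∈ [-23/231, 1/7)
intersection: [0, 10/231)

0 10/231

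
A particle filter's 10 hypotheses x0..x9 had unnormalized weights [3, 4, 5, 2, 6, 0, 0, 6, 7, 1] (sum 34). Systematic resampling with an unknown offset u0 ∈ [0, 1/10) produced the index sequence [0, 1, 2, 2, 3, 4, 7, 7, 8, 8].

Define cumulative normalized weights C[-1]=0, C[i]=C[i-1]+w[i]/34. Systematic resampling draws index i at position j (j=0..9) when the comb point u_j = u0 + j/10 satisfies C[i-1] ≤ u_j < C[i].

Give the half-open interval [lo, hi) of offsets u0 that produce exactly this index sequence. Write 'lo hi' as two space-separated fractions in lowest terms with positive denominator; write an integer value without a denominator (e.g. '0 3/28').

C = [3/34, 7/34, 6/17, 7/17, 10/17, 10/17, 10/17, 13/17, 33/34, 1]
j=0 picked index 0: u0 ∈ [0, 3/34)
j=1 picked index 1: u0 ∈ [-1/85, 9/85)
j=2 picked index 2: u0 ∈ [1/170, 13/85)
j=3 picked index 2: u0 ∈ [-8/85, 9/170)
j=4 picked index 3: u0 ∈ [-4/85, 1/85)
j=5 picked index 4: u0 ∈ [-3/34, 3/34)
j=6 picked index 7: u0 ∈ [-1/85, 14/85)
j=7 picked index 7: u0 ∈ [-19/170, 11/170)
j=8 picked index 8: u0 ∈ [-3/85, 29/170)
j=9 picked index 8: u0 ∈ [-23/170, 6/85)
intersection: [1/170, 1/85)

1/170 1/85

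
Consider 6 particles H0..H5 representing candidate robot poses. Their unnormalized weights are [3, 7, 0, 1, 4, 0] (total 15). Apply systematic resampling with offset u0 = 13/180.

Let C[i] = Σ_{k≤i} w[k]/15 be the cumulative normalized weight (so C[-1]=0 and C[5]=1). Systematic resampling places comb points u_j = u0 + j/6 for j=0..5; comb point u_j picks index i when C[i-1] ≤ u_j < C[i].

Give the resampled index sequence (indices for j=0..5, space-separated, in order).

0 1 1 1 4 4

C = [1/5, 2/3, 2/3, 11/15, 1, 1]
j=0: u_0=13/180 ∈ [0, 1/5) → index 0
j=1: u_1=43/180 ∈ [1/5, 2/3) → index 1
j=2: u_2=73/180 ∈ [1/5, 2/3) → index 1
j=3: u_3=103/180 ∈ [1/5, 2/3) → index 1
j=4: u_4=133/180 ∈ [11/15, 1) → index 4
j=5: u_5=163/180 ∈ [11/15, 1) → index 4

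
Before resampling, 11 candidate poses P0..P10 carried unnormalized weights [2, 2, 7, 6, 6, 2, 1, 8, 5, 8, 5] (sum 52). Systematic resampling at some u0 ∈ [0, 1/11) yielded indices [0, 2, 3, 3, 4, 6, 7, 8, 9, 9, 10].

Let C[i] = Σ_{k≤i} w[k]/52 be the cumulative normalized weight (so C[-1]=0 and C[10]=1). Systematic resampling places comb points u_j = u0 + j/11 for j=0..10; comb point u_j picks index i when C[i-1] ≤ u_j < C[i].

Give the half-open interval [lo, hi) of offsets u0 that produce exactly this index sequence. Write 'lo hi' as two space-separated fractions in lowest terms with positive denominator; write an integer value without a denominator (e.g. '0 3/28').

17/572 1/26

C = [1/26, 1/13, 11/52, 17/52, 23/52, 25/52, 1/2, 17/26, 3/4, 47/52, 1]
j=0 picked index 0: u0 ∈ [0, 1/26)
j=1 picked index 2: u0 ∈ [-2/143, 69/572)
j=2 picked index 3: u0 ∈ [17/572, 83/572)
j=3 picked index 3: u0 ∈ [-35/572, 31/572)
j=4 picked index 4: u0 ∈ [-21/572, 45/572)
j=5 picked index 6: u0 ∈ [15/572, 1/22)
j=6 picked index 7: u0 ∈ [-1/22, 31/286)
j=7 picked index 8: u0 ∈ [5/286, 5/44)
j=8 picked index 9: u0 ∈ [1/44, 101/572)
j=9 picked index 9: u0 ∈ [-3/44, 49/572)
j=10 picked index 10: u0 ∈ [-3/572, 1/11)
intersection: [17/572, 1/26)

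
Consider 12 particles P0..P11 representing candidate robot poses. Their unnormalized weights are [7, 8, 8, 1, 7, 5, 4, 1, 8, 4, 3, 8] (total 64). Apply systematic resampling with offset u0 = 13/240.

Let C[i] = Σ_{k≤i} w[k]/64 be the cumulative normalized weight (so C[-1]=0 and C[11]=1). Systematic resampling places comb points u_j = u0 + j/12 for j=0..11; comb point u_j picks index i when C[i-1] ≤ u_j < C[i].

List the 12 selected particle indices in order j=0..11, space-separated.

C = [7/64, 15/64, 23/64, 3/8, 31/64, 9/16, 5/8, 41/64, 49/64, 53/64, 7/8, 1]
j=0: u_0=13/240 ∈ [0, 7/64) → index 0
j=1: u_1=11/80 ∈ [7/64, 15/64) → index 1
j=2: u_2=53/240 ∈ [7/64, 15/64) → index 1
j=3: u_3=73/240 ∈ [15/64, 23/64) → index 2
j=4: u_4=31/80 ∈ [3/8, 31/64) → index 4
j=5: u_5=113/240 ∈ [3/8, 31/64) → index 4
j=6: u_6=133/240 ∈ [31/64, 9/16) → index 5
j=7: u_7=51/80 ∈ [5/8, 41/64) → index 7
j=8: u_8=173/240 ∈ [41/64, 49/64) → index 8
j=9: u_9=193/240 ∈ [49/64, 53/64) → index 9
j=10: u_10=71/80 ∈ [7/8, 1) → index 11
j=11: u_11=233/240 ∈ [7/8, 1) → index 11

0 1 1 2 4 4 5 7 8 9 11 11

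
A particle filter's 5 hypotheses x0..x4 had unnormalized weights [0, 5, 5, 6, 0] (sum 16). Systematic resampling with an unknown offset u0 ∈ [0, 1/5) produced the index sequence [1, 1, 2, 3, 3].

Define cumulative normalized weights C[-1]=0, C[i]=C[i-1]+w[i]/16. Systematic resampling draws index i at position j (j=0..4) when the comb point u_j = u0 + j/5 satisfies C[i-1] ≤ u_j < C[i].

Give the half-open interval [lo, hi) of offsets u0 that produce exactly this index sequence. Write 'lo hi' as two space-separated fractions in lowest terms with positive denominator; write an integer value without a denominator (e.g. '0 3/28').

1/40 9/80

C = [0, 5/16, 5/8, 1, 1]
j=0 picked index 1: u0 ∈ [0, 5/16)
j=1 picked index 1: u0 ∈ [-1/5, 9/80)
j=2 picked index 2: u0 ∈ [-7/80, 9/40)
j=3 picked index 3: u0 ∈ [1/40, 2/5)
j=4 picked index 3: u0 ∈ [-7/40, 1/5)
intersection: [1/40, 9/80)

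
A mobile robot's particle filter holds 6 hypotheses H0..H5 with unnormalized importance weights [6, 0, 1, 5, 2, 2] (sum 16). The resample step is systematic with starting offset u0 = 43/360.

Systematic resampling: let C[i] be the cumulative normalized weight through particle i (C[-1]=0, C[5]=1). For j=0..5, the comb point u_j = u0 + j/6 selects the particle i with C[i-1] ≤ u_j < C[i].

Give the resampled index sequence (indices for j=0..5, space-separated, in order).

0 0 3 3 4 5

C = [3/8, 3/8, 7/16, 3/4, 7/8, 1]
j=0: u_0=43/360 ∈ [0, 3/8) → index 0
j=1: u_1=103/360 ∈ [0, 3/8) → index 0
j=2: u_2=163/360 ∈ [7/16, 3/4) → index 3
j=3: u_3=223/360 ∈ [7/16, 3/4) → index 3
j=4: u_4=283/360 ∈ [3/4, 7/8) → index 4
j=5: u_5=343/360 ∈ [7/8, 1) → index 5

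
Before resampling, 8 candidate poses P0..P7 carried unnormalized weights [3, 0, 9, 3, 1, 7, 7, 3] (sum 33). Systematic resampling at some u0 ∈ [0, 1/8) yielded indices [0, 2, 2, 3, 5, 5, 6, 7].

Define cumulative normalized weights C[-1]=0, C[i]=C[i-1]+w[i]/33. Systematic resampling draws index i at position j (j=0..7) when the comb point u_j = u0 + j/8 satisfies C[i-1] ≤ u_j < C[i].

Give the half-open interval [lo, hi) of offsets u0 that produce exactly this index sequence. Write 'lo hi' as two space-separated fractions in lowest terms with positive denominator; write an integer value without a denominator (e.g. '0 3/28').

C = [1/11, 1/11, 4/11, 5/11, 16/33, 23/33, 10/11, 1]
j=0 picked index 0: u0 ∈ [0, 1/11)
j=1 picked index 2: u0 ∈ [-3/88, 21/88)
j=2 picked index 2: u0 ∈ [-7/44, 5/44)
j=3 picked index 3: u0 ∈ [-1/88, 7/88)
j=4 picked index 5: u0 ∈ [-1/66, 13/66)
j=5 picked index 5: u0 ∈ [-37/264, 19/264)
j=6 picked index 6: u0 ∈ [-7/132, 7/44)
j=7 picked index 7: u0 ∈ [3/88, 1/8)
intersection: [3/88, 19/264)

3/88 19/264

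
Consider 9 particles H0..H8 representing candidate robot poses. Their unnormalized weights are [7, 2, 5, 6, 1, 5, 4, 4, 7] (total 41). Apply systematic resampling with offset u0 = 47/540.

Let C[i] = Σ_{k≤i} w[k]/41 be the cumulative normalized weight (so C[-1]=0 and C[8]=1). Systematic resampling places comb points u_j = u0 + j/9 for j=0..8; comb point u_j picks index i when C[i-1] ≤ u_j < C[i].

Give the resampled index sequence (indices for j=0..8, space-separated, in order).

0 1 2 3 5 6 7 8 8

C = [7/41, 9/41, 14/41, 20/41, 21/41, 26/41, 30/41, 34/41, 1]
j=0: u_0=47/540 ∈ [0, 7/41) → index 0
j=1: u_1=107/540 ∈ [7/41, 9/41) → index 1
j=2: u_2=167/540 ∈ [9/41, 14/41) → index 2
j=3: u_3=227/540 ∈ [14/41, 20/41) → index 3
j=4: u_4=287/540 ∈ [21/41, 26/41) → index 5
j=5: u_5=347/540 ∈ [26/41, 30/41) → index 6
j=6: u_6=407/540 ∈ [30/41, 34/41) → index 7
j=7: u_7=467/540 ∈ [34/41, 1) → index 8
j=8: u_8=527/540 ∈ [34/41, 1) → index 8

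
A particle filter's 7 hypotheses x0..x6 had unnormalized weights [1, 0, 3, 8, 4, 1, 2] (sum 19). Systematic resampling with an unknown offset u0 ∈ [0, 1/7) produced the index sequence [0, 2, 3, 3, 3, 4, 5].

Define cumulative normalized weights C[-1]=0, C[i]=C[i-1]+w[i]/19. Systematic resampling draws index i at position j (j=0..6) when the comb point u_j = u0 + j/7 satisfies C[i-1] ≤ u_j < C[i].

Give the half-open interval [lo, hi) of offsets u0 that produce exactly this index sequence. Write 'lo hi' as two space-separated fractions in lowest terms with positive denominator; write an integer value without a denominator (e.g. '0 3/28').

0 5/133

C = [1/19, 1/19, 4/19, 12/19, 16/19, 17/19, 1]
j=0 picked index 0: u0 ∈ [0, 1/19)
j=1 picked index 2: u0 ∈ [-12/133, 9/133)
j=2 picked index 3: u0 ∈ [-10/133, 46/133)
j=3 picked index 3: u0 ∈ [-29/133, 27/133)
j=4 picked index 3: u0 ∈ [-48/133, 8/133)
j=5 picked index 4: u0 ∈ [-11/133, 17/133)
j=6 picked index 5: u0 ∈ [-2/133, 5/133)
intersection: [0, 5/133)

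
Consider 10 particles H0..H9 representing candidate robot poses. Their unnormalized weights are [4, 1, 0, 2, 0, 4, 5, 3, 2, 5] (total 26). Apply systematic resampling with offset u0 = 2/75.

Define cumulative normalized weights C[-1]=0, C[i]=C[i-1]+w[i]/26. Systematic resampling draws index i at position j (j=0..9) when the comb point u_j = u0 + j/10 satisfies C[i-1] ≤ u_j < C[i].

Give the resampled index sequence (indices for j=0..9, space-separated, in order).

C = [2/13, 5/26, 5/26, 7/26, 7/26, 11/26, 8/13, 19/26, 21/26, 1]
j=0: u_0=2/75 ∈ [0, 2/13) → index 0
j=1: u_1=19/150 ∈ [0, 2/13) → index 0
j=2: u_2=17/75 ∈ [5/26, 7/26) → index 3
j=3: u_3=49/150 ∈ [7/26, 11/26) → index 5
j=4: u_4=32/75 ∈ [11/26, 8/13) → index 6
j=5: u_5=79/150 ∈ [11/26, 8/13) → index 6
j=6: u_6=47/75 ∈ [8/13, 19/26) → index 7
j=7: u_7=109/150 ∈ [8/13, 19/26) → index 7
j=8: u_8=62/75 ∈ [21/26, 1) → index 9
j=9: u_9=139/150 ∈ [21/26, 1) → index 9

0 0 3 5 6 6 7 7 9 9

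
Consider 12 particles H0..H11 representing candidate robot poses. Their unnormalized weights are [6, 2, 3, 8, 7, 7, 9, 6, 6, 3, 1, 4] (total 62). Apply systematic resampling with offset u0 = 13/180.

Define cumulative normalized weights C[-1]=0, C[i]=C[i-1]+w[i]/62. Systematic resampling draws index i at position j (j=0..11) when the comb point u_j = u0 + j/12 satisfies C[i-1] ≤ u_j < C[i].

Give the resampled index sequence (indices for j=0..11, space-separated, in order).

0 2 3 4 4 5 6 6 7 8 9 11

C = [3/31, 4/31, 11/62, 19/62, 13/31, 33/62, 21/31, 24/31, 27/31, 57/62, 29/31, 1]
j=0: u_0=13/180 ∈ [0, 3/31) → index 0
j=1: u_1=7/45 ∈ [4/31, 11/62) → index 2
j=2: u_2=43/180 ∈ [11/62, 19/62) → index 3
j=3: u_3=29/90 ∈ [19/62, 13/31) → index 4
j=4: u_4=73/180 ∈ [19/62, 13/31) → index 4
j=5: u_5=22/45 ∈ [13/31, 33/62) → index 5
j=6: u_6=103/180 ∈ [33/62, 21/31) → index 6
j=7: u_7=59/90 ∈ [33/62, 21/31) → index 6
j=8: u_8=133/180 ∈ [21/31, 24/31) → index 7
j=9: u_9=37/45 ∈ [24/31, 27/31) → index 8
j=10: u_10=163/180 ∈ [27/31, 57/62) → index 9
j=11: u_11=89/90 ∈ [29/31, 1) → index 11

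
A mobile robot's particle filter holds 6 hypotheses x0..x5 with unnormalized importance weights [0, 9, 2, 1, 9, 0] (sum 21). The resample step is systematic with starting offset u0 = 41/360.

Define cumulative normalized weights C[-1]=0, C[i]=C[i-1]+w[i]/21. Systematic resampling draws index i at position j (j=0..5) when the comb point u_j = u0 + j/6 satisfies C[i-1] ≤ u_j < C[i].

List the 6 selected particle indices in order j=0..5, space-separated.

C = [0, 3/7, 11/21, 4/7, 1, 1]
j=0: u_0=41/360 ∈ [0, 3/7) → index 1
j=1: u_1=101/360 ∈ [0, 3/7) → index 1
j=2: u_2=161/360 ∈ [3/7, 11/21) → index 2
j=3: u_3=221/360 ∈ [4/7, 1) → index 4
j=4: u_4=281/360 ∈ [4/7, 1) → index 4
j=5: u_5=341/360 ∈ [4/7, 1) → index 4

1 1 2 4 4 4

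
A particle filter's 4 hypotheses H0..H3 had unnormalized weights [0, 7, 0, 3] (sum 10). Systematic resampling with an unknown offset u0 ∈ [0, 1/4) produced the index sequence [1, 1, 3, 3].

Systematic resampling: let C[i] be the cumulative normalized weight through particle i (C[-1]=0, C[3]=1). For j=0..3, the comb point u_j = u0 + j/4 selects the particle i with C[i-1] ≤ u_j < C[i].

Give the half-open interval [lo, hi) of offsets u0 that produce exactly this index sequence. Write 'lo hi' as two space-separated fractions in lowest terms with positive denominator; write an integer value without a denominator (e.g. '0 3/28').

1/5 1/4

C = [0, 7/10, 7/10, 1]
j=0 picked index 1: u0 ∈ [0, 7/10)
j=1 picked index 1: u0 ∈ [-1/4, 9/20)
j=2 picked index 3: u0 ∈ [1/5, 1/2)
j=3 picked index 3: u0 ∈ [-1/20, 1/4)
intersection: [1/5, 1/4)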